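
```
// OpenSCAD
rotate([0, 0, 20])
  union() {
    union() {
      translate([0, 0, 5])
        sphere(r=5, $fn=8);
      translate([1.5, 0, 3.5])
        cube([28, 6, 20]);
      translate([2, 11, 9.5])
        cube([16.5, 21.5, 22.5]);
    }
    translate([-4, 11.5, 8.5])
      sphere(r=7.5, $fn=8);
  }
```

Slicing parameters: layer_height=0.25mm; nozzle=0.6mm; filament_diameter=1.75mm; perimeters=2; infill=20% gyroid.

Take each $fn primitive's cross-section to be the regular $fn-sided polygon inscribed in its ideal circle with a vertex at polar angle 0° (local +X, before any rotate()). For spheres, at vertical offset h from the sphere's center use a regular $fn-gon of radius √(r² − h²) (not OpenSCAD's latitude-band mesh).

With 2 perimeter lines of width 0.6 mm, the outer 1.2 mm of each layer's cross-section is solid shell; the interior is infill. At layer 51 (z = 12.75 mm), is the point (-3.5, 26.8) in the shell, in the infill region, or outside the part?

At z = 12.75 mm: the sphere is absent (|z−center|=7.750 > r=5); the 28×6 cube at (1.5, 0) contributes its full rectangle; the cube at (2, 11) (footprint 16.5×21.5) is included at this height; Combining (union): the 2 present regions are separate (no shared area or edge), so areas and boundary lengths simply add and each stays a separate island — 2 connected regions; the sphere at (-4, 11.5): section is a regular 8-gon, circumradius = √(r²−h²) = √(7.5²−4.25²) = 6.180; Merging all regions: the regions partially overlap (shared area 0.08 mm²), so overlapping operands fuse into one piece — 2 connected regions; (rotated 20° about Z; rotation is an isometry so areas/perimeters/island counts are preserved). Overall, the cross-section has 2 separate islands. Undo the 20° rotation: the query point maps to (5.877, 26.381) in the un-rotated model frame. The nearest boundary edge runs (2.00, 11.93)→(2.00, 32.50); distance from the point to it = 3.88 mm. (Shell/infill is judged within the island containing the point — the largest one.) The point is inside the cross-section and 3.88 mm from the nearest boundary — more than the 1.2 mm shell width (2 × 0.6), so it's in the infill interior.

infill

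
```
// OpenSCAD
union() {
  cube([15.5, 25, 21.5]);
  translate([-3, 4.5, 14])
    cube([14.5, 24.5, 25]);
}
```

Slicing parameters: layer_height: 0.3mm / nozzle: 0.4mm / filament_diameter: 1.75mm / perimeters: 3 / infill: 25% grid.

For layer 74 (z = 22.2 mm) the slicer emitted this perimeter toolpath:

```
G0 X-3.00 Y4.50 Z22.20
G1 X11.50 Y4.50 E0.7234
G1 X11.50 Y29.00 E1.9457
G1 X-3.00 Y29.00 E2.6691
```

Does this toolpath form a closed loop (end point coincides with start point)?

Start point (G0): (-3.00, 4.50). End point (last G1): the path does not return to the start — open.

no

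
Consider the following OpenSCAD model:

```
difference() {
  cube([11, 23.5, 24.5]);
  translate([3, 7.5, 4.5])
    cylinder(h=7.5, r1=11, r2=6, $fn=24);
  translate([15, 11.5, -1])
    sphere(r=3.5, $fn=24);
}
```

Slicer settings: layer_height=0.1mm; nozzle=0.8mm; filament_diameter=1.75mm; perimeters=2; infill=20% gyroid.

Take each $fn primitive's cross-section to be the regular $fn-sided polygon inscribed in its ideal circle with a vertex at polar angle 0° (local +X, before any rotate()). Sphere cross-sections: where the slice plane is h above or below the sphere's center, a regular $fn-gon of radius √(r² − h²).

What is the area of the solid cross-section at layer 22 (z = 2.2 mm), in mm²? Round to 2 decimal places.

At z = 2.2 mm: the cube (footprint 11×23.5) is included at this height (area 258.50 mm²); the cone at (3, 7.5) does not reach this height (z outside [4.5, 12]); the r=3.5 sphere at (15, 11.5) contributes a regular 24-gon of circumradius √(3.5²−3.2²) = 1.418 (area = (24/2)·1.418²·sin(360°/24) = 6.24 mm²); After the difference (first − rest): starting from the 11×23.5 cube (258.50 mm²), the r=3.5 sphere at (15, 11.5) misses the remaining region (no effect) — area = 258.50 mm². Overall, the cross-section is a single solid region. Net area = 258.50 mm².

258.50 mm²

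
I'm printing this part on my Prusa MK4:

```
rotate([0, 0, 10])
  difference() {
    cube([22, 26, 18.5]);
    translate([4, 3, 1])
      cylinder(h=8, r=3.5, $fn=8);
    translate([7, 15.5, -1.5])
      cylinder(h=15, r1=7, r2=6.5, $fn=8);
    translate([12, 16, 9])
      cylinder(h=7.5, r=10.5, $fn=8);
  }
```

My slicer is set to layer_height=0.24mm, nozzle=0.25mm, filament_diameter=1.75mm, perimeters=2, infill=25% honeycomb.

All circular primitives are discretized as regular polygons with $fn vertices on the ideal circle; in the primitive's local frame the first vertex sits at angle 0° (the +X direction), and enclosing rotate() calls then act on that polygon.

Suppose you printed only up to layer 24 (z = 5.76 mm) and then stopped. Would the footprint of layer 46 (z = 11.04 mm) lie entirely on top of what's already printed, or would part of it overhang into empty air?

part overhangs

Compare the two slices. At z = 5.76: the cube (footprint 22×26) is included at this height (area 572.00 mm²); the r=3.5 cylinder at (4, 3) contributes a regular 8-gon of circumradius 3.5 (area = (8/2)·3.500²·sin(360°/8) = 34.65 mm²); the cone at (7, 15.5) (r1=7→r2=6.5) has section circumradius 6.758 here — a regular 8-gon (area = (8/2)·6.758²·sin(360°/8) = 129.18 mm²); the cylinder at (12, 16) is not intersected at this z (z outside [9, 16.5]); Subtracting the remaining from the first: starting from the 22×26 cube (572.00 mm²), the r=3.5 cylinder at (4, 3) partially overlaps it — only the 34.04 mm² overlap (of its 34.65 mm²) is removed, clipping the outline; the cone at (7, 15.5) lies wholly inside it (removes its full 129.18 mm² and its 41.38 mm outline becomes a hole wall) — area = 408.78 mm²; (whole slice rotated 10° about Z — lengths, areas and connectivity unchanged). At z = 11.04: the 22×26 cube contributes its full rectangle (area 572.00 mm²); the cylinder at (4, 3) does not reach this height (z outside [1, 9]); the cone at (7, 15.5) (r1=7→r2=6.5) has section circumradius 6.582 here — a regular 8-gon (area = (8/2)·6.582²·sin(360°/8) = 122.54 mm²); the cylinder at (12, 16): section is a regular 8-gon, circumradius r=10.5 (area = (8/2)·10.500²·sin(360°/8) = 311.83 mm²); Taking the first minus the rest: starting from the 22×26 cube (572.00 mm²), the cone at (7, 15.5) lies wholly inside it (removes its full 122.54 mm² and its 40.30 mm outline becomes a hole wall); the r=10.5 cylinder at (12, 16) partially overlaps it — only the 198.87 mm² overlap (of its 311.83 mm²) is removed, clipping the outline — area = 250.59 mm²; (rotated 10° about Z; rotation is an isometry so areas/perimeters/island counts are preserved). Checking containment: at z = 11.04 the cross-section extends beyond the z = 5.76 cross-section by about 36.20 mm².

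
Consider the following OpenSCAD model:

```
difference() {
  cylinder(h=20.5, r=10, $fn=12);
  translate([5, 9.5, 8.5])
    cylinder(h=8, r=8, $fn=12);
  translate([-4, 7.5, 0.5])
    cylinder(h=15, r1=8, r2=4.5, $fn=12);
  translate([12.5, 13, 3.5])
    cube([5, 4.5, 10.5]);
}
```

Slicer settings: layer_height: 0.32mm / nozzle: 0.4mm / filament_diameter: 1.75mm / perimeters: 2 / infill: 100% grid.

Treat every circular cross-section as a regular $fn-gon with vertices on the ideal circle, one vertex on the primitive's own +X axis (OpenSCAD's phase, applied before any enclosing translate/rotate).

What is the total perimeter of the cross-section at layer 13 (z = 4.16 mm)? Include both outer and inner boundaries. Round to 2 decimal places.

65.84 mm

At z = 4.16 mm: the r=10 cylinder contributes a regular 12-gon of circumradius 10 (perimeter = 2·12·10.000·sin(180°/12) = 62.12 mm); the cylinder at (5, 9.5) is not intersected at this z (z outside [8.5, 16.5]); the cone at (-4, 7.5) (r1=8→r2=4.5) has section circumradius 7.146 here — a regular 12-gon (perimeter = 2·12·7.146·sin(180°/12) = 44.39 mm); the 5×4.5 cube at (12.5, 13) contributes its full rectangle (perimeter 19.00 mm); Taking the first minus the rest: starting from the r=10 cylinder, the cone at (-4, 7.5) partially overlaps it — only the 81.82 mm² overlap (of its 153.20 mm²) is removed, clipping the outline; the 5×4.5 cube at (12.5, 13) misses the remaining region (no effect) — boundary = 65.84 mm. Overall, the cross-section is a single solid region. Total boundary length (outer) = 65.84 mm.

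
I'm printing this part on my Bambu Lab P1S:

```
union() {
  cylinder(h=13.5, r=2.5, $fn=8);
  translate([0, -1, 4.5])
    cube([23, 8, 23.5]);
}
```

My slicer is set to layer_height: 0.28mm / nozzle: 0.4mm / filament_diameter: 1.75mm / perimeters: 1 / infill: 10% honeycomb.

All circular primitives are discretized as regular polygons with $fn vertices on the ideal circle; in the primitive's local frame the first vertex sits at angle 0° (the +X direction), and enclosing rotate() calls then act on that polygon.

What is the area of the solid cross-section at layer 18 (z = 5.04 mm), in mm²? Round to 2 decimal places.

194.97 mm²

At z = 5.04 mm: the r=2.5 cylinder gives a regular 8-gon of circumradius 2.5 (constant along its height) (area = (8/2)·2.500²·sin(360°/8) = 17.68 mm²); the cube at (0, -1) (footprint 23×8) is included at this height (area 184.00 mm²); Combining (union): the regions partially overlap — summed areas 201.68 mm² minus the doubly-counted overlap 6.71 mm² gives 194.97 mm² — area = 194.97 mm². Overall, the cross-section is a single solid region. Net area = 194.97 mm².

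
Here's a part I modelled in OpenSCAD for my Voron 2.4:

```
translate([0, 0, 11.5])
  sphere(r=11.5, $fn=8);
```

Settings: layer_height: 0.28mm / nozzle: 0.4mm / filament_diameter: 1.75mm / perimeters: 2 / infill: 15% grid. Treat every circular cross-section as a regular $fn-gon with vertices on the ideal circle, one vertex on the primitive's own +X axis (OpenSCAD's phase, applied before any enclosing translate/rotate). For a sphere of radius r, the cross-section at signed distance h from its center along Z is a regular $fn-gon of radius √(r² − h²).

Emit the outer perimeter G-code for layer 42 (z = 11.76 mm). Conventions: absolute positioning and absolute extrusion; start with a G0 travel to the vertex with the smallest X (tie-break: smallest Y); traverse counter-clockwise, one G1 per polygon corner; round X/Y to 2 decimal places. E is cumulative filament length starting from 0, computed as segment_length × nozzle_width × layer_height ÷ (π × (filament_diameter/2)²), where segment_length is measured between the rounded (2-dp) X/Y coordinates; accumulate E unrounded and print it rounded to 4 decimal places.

G0 X-11.50 Y0.00 Z11.76
G1 X-8.13 Y-8.13 E0.4098
G1 X0.00 Y-11.50 E0.8196
G1 X8.13 Y-8.13 E1.2294
G1 X11.50 Y0.00 E1.6392
G1 X8.13 Y8.13 E2.0490
G1 X0.00 Y11.50 E2.4588
G1 X-8.13 Y8.13 E2.8686
G1 X-11.50 Y0.00 E3.2784

At z = 11.76 mm: the sphere: section is a regular 8-gon, circumradius = √(r²−h²) = √(11.5²−0.26²) = 11.497. The outline is a single polygon with 8 vertices. Extrusion per mm of travel: 0.4 × 0.28 / (π × 0.875²) = 0.046564. Accumulating E over each segment gives final E = 3.2784.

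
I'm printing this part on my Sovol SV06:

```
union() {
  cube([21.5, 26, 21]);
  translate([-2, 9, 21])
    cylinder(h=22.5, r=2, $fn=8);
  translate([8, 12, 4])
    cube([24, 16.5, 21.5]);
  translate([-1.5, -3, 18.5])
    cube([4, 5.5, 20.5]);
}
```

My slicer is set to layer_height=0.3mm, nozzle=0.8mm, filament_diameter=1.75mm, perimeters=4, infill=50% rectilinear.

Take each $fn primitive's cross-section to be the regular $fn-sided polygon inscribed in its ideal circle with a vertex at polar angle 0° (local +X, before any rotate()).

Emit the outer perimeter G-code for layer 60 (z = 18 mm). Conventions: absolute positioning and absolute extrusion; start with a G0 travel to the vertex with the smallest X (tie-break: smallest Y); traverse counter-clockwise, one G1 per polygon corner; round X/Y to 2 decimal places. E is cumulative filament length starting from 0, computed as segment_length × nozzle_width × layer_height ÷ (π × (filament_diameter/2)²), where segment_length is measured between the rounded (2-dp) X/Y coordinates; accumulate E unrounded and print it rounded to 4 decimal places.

G0 X0.00 Y0.00 Z18.00
G1 X21.50 Y0.00 E2.1453
G1 X21.50 Y12.00 E3.3426
G1 X32.00 Y12.00 E4.3903
G1 X32.00 Y28.50 E6.0367
G1 X8.00 Y28.50 E8.4314
G1 X8.00 Y26.00 E8.6809
G1 X0.00 Y26.00 E9.4791
G1 X0.00 Y0.00 E12.0734

At z = 18 mm: the cube (footprint 21.5×26) is included at this height; the cylinder at (-2, 9) is absent (z outside [21, 43.5]); the 24×16.5 cube at (8, 12) contributes its full rectangle; the cube at (-1.5, -3) is not intersected at this z (z outside [18.5, 39]); Taking the union: the regions partially overlap (shared area 189.00 mm²), so overlapping operands fuse into one piece — 1 connected region. The outline is a single polygon with 8 vertices. Extrusion per mm of travel: 0.8 × 0.3 / (π × 0.875²) = 0.099780. Accumulating E over each segment gives final E = 12.0734.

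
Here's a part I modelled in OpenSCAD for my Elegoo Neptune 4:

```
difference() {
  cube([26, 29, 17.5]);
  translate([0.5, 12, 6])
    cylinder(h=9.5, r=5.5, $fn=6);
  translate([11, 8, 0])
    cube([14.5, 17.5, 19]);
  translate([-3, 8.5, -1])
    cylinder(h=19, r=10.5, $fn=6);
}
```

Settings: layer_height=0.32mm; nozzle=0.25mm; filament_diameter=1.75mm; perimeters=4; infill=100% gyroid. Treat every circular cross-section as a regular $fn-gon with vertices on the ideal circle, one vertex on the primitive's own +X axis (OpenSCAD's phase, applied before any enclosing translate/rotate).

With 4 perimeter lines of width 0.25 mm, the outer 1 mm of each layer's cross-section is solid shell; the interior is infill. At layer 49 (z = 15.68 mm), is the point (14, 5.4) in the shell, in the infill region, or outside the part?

At z = 15.68 mm: the cube (footprint 26×29) is included at this height; the cylinder at (0.5, 12) does not reach this height (z outside [6, 15.5]); the cube at (11, 8) (footprint 14.5×17.5) is included at this height; the r=10.5 cylinder at (-3, 8.5) gives a regular 6-gon of circumradius 10.5 (constant along its height); After the difference (first − rest): starting from the 26×29 cube, the 14.5×17.5 cube at (11, 8) lies wholly inside it (removes its full 253.75 mm² and its 64.00 mm outline becomes a hole wall); the r=10.5 cylinder at (-3, 8.5) partially overlaps it — only the 87.22 mm² overlap (of its 286.44 mm²) is removed, clipping the outline — 1 connected region with 1 hole. Overall, the cross-section is one region with 1 hole. The nearest boundary edge runs (11.00, 8.00)→(25.50, 8.00); distance from the point to it = 2.60 mm. The point is inside the cross-section and 2.60 mm from the nearest boundary — more than the 1 mm shell width (4 × 0.25), so it's in the infill interior.

infill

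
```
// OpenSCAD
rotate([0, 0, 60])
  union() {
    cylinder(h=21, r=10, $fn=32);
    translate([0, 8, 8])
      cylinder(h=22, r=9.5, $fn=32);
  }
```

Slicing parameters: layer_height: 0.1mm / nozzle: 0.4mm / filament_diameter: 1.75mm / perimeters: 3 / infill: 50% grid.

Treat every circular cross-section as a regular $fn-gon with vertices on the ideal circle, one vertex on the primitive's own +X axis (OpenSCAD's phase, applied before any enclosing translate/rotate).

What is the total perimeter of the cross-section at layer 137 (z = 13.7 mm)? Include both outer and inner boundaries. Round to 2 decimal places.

77.71 mm

At z = 13.7 mm: the cylinder: section is a regular 32-gon, circumradius r=10 (perimeter = 2·32·10.000·sin(180°/32) = 62.73 mm); the r=9.5 cylinder at (0, 8) contributes a regular 32-gon of circumradius 9.5 (perimeter = 2·32·9.500·sin(180°/32) = 59.59 mm); Taking the union: the regions partially overlap (shared area 145.62 mm²), so the edge portions inside another operand are dropped and the merged outline is re-measured after clipping — boundary = 77.71 mm; (whole slice rotated 60° about Z — lengths, areas and connectivity unchanged). Overall, the cross-section is a single solid region. Total boundary length (outer) = 77.71 mm.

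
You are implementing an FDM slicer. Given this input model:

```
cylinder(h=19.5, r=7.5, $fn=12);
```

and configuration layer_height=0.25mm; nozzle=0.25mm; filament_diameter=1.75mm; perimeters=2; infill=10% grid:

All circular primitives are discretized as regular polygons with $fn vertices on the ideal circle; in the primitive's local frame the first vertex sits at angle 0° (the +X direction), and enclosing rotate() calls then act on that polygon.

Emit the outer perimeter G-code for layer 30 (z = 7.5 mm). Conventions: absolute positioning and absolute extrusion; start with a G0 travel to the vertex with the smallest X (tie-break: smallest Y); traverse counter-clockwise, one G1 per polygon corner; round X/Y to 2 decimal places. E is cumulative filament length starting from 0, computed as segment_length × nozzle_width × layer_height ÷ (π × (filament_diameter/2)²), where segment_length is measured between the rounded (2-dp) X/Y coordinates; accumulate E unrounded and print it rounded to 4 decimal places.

At z = 7.5 mm: the cylinder: section is a regular 12-gon, circumradius r=7.5. The outline is a single polygon with 12 vertices. Extrusion per mm of travel: 0.25 × 0.25 / (π × 0.875²) = 0.025984. Accumulating E over each segment gives final E = 1.2110.

G0 X-7.50 Y0.00 Z7.50
G1 X-6.50 Y-3.75 E0.1008
G1 X-3.75 Y-6.50 E0.2019
G1 X0.00 Y-7.50 E0.3027
G1 X3.75 Y-6.50 E0.4036
G1 X6.50 Y-3.75 E0.5047
G1 X7.50 Y0.00 E0.6055
G1 X6.50 Y3.75 E0.7063
G1 X3.75 Y6.50 E0.8074
G1 X0.00 Y7.50 E0.9082
G1 X-3.75 Y6.50 E1.0091
G1 X-6.50 Y3.75 E1.1102
G1 X-7.50 Y0.00 E1.2110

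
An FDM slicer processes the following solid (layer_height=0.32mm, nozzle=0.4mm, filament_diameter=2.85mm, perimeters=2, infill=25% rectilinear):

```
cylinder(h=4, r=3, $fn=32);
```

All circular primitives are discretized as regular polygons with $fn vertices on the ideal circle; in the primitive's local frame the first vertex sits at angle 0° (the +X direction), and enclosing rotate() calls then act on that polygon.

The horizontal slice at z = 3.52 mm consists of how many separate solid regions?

At z = 3.52 mm: the cylinder: section is a regular 32-gon, circumradius r=3. The result has 1 disconnected region.

1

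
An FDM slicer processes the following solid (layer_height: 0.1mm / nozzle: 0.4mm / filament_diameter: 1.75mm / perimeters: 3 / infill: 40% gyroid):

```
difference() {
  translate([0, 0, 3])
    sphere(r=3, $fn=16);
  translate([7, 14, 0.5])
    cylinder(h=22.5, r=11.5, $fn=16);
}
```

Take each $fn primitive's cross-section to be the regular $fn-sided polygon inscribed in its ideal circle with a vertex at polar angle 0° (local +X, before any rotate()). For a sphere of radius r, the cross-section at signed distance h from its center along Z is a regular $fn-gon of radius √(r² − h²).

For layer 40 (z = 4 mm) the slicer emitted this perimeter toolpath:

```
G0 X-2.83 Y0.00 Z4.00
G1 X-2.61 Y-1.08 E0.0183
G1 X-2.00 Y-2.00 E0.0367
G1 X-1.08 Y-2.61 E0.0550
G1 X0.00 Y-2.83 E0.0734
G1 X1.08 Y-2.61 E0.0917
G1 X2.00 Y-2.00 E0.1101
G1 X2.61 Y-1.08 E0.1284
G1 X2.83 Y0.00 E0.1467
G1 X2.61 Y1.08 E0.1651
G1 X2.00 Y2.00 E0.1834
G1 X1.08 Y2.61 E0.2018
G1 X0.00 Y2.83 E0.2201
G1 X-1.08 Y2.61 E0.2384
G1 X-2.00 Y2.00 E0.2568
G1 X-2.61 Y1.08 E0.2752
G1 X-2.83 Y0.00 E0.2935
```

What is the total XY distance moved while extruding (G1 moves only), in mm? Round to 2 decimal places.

17.65 mm

Sum the Euclidean lengths of each G1 segment: total = 17.65 mm.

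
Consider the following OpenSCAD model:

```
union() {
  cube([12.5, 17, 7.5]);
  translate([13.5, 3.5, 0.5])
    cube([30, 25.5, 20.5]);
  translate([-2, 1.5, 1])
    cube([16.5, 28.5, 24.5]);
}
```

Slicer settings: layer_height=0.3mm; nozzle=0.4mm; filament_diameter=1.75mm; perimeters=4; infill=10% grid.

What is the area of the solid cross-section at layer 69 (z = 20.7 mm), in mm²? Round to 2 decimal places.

1209.75 mm²

At z = 20.7 mm: the cube is not intersected at this z (z outside [0, 7.5]); the cube at (13.5, 3.5) is present — its section is the full 30×25.5 rectangle (area 765.00 mm²); the cube at (-2, 1.5) is present — its section is the full 16.5×28.5 rectangle (area 470.25 mm²); Merging all regions: the regions partially overlap — summed areas 1235.25 mm² minus the doubly-counted overlap 25.50 mm² gives 1209.75 mm² — area = 1209.75 mm². Overall, the cross-section is a single solid region. Net area = 1209.75 mm².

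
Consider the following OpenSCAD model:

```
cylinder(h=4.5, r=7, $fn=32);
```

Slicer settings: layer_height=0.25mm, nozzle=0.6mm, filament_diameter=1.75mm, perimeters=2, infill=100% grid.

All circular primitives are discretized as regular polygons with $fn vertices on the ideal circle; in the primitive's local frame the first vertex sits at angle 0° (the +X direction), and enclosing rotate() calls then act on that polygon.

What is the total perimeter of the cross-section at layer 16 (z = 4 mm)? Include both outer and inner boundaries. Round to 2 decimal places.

At z = 4 mm: the r=7 cylinder contributes a regular 32-gon of circumradius 7 (perimeter = 2·32·7.000·sin(180°/32) = 43.91 mm). Overall, the cross-section is a single solid region. Total boundary length (outer) = 43.91 mm.

43.91 mm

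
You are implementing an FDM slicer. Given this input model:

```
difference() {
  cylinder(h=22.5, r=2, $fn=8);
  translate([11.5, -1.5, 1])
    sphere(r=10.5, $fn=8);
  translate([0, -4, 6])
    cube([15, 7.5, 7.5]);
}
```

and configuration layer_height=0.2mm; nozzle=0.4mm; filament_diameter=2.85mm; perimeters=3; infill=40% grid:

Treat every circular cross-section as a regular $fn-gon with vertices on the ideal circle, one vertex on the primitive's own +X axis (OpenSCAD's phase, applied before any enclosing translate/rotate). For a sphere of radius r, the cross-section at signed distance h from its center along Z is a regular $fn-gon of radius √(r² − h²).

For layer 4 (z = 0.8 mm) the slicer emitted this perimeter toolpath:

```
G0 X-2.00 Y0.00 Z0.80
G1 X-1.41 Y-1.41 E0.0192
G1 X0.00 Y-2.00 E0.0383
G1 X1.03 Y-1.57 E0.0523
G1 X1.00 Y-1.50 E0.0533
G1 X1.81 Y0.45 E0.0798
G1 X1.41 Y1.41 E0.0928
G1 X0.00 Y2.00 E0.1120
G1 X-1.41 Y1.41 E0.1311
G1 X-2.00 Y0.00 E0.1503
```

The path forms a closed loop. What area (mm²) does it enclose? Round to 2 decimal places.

Apply the shoelace formula to the sequence of (X, Y) vertices; enclosed area = 10.63 mm².

10.63 mm²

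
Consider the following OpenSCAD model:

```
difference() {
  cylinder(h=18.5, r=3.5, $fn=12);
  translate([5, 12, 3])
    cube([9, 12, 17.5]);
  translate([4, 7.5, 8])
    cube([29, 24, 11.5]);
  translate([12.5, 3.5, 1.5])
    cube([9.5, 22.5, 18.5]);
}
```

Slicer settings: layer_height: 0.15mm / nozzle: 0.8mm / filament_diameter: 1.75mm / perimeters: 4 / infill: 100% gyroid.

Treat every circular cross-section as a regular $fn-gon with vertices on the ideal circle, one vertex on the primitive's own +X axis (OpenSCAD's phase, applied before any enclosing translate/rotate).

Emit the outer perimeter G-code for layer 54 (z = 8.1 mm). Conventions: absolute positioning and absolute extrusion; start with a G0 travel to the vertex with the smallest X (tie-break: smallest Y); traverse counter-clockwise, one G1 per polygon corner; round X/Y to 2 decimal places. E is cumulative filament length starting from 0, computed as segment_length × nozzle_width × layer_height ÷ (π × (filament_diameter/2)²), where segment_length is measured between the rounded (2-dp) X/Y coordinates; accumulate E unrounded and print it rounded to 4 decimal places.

At z = 8.1 mm: the r=3.5 cylinder gives a regular 12-gon of circumradius 3.5 (constant along its height); the cube at (5, 12) is present — its section is the full 9×12 rectangle; the cube at (4, 7.5) is present — its section is the full 29×24 rectangle; the cube at (12.5, 3.5) (footprint 9.5×22.5) is included at this height; Subtracting the remaining from the first: starting from the r=3.5 cylinder, the 9×12 cube at (5, 12) misses the remaining region (no effect); the 29×24 cube at (4, 7.5) misses the remaining region (no effect); the 9.5×22.5 cube at (12.5, 3.5) misses the remaining region (no effect) — 1 connected region. The outline is a single polygon with 12 vertices. Extrusion per mm of travel: 0.8 × 0.15 / (π × 0.875²) = 0.049890. Accumulating E over each segment gives final E = 1.0845.

G0 X-3.50 Y0.00 Z8.10
G1 X-3.03 Y-1.75 E0.0904
G1 X-1.75 Y-3.03 E0.1807
G1 X0.00 Y-3.50 E0.2711
G1 X1.75 Y-3.03 E0.3615
G1 X3.03 Y-1.75 E0.4518
G1 X3.50 Y0.00 E0.5422
G1 X3.03 Y1.75 E0.6326
G1 X1.75 Y3.03 E0.7229
G1 X0.00 Y3.50 E0.8133
G1 X-1.75 Y3.03 E0.9037
G1 X-3.03 Y1.75 E0.9941
G1 X-3.50 Y0.00 E1.0845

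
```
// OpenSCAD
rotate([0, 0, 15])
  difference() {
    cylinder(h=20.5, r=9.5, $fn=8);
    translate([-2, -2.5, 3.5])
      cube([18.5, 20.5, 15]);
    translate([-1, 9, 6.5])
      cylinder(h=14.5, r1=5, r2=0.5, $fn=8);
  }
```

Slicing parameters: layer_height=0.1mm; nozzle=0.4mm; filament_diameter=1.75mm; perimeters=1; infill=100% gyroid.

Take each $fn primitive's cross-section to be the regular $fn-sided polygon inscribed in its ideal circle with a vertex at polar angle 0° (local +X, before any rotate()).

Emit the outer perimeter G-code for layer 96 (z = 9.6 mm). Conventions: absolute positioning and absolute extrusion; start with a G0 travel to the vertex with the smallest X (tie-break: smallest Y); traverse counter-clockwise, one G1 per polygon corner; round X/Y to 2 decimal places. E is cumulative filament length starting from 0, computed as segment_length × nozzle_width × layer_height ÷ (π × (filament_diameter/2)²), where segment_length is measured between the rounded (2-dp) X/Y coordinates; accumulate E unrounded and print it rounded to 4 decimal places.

G0 X-9.18 Y-2.46 Z9.60
G1 X-4.75 Y-8.23 E0.1210
G1 X2.46 Y-9.18 E0.2419
G1 X8.23 Y-4.75 E0.3629
G1 X8.82 Y-0.22 E0.4389
G1 X-1.28 Y-2.93 E0.6128
G1 X-3.32 Y4.68 E0.7438
G1 X-5.31 Y4.94 E0.7772
G1 X-6.30 Y6.23 E0.8042
G1 X-8.23 Y4.75 E0.8447
G1 X-9.18 Y-2.46 E0.9656

At z = 9.6 mm: the r=9.5 cylinder contributes a regular 8-gon of circumradius 9.5; the cube at (-2, -2.5) (footprint 18.5×20.5) is included at this height; the cone at (-1, 9) contributes a regular 8-gon of circumradius 4.038 (interpolated between r1=5 and r2=0.5 at t=0.214); Subtracting the remaining from the first: starting from the r=9.5 cylinder, the 18.5×20.5 cube at (-2, -2.5) partially overlaps it — only the 109.44 mm² overlap (of its 379.25 mm²) is removed, clipping the outline; the cone at (-1, 9) partially overlaps it — only the 5.23 mm² overlap (of its 46.12 mm²) is removed, clipping the outline — 1 connected region; (rotated 15° about Z; rotation is an isometry so areas/perimeters/island counts are preserved). The outline is a single polygon with 10 vertices. Extrusion per mm of travel: 0.4 × 0.1 / (π × 0.875²) = 0.016630. Accumulating E over each segment gives final E = 0.9656.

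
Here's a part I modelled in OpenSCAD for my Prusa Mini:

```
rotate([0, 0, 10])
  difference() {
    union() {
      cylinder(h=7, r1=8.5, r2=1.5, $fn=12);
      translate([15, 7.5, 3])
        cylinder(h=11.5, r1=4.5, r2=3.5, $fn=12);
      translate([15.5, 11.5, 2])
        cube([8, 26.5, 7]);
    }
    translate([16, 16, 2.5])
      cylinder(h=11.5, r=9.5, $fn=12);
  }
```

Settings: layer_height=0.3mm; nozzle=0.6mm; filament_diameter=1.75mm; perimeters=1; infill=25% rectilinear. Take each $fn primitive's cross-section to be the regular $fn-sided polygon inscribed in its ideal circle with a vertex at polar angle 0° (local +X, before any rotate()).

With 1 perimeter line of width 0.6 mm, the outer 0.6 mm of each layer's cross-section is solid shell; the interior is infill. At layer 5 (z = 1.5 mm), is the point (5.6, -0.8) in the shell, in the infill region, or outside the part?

At z = 1.5 mm: the cone (r1=8.5→r2=1.5) has section circumradius 7.000 here — a regular 12-gon; the cone at (15, 7.5) does not reach this height (z outside [3, 14.5]); the cube at (15.5, 11.5) is not intersected at this z (z outside [2, 9]); Combining (union): only the cone is present, so the union is just that shape — 1 connected region; the cylinder at (16, 16) does not reach this height (z outside [2.5, 14]); After the difference (first − rest): none of the subtracted shapes is present at this height, so that combined region is unchanged — 1 connected region; (rotated 10° about Z; rotation is an isometry so areas/perimeters/island counts are preserved). Overall, the cross-section is a single solid region. Undo the 10° rotation: the query point maps to (5.376, -1.760) in the un-rotated model frame. The nearest boundary edge runs (6.06, -3.50)→(7.00, 0.00); distance from the point to it = 1.11 mm. The point is inside the cross-section and 1.11 mm from the nearest boundary — more than the 0.6 mm shell width (1 × 0.6), so it's in the infill interior.

infill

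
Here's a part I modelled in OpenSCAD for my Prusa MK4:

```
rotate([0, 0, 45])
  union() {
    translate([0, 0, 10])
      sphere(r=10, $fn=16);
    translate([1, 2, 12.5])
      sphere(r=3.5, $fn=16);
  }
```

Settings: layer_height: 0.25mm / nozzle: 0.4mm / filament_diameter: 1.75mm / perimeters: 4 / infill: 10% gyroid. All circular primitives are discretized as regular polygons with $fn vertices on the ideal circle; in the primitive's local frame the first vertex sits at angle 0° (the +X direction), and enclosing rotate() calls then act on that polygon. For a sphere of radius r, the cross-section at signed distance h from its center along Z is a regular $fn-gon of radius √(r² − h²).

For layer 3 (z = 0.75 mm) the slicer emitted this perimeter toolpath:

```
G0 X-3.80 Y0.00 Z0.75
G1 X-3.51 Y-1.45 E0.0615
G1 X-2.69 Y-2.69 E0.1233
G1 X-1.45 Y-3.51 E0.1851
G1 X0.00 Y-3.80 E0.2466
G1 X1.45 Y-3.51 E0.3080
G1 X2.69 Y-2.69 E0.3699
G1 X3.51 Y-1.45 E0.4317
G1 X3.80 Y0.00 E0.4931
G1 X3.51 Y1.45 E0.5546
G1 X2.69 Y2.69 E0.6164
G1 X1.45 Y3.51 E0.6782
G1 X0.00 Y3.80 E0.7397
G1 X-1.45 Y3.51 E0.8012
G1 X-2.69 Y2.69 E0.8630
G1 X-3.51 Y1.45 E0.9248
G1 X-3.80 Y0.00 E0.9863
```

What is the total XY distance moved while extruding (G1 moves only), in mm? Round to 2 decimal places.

23.72 mm

Sum the Euclidean lengths of each G1 segment: total = 23.72 mm.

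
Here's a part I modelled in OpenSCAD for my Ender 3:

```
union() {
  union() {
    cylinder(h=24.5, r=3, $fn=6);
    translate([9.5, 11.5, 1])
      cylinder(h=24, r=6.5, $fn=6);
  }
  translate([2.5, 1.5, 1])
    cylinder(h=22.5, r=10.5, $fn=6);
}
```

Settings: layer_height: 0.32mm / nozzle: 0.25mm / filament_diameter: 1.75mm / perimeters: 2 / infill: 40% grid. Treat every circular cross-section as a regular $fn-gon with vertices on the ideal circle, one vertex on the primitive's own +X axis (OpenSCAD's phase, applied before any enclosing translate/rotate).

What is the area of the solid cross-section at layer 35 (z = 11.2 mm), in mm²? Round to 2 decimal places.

At z = 11.2 mm: the r=3 cylinder gives a regular 6-gon of circumradius 3 (constant along its height) (area = (6/2)·3.000²·sin(360°/6) = 23.38 mm²); the r=6.5 cylinder at (9.5, 11.5) contributes a regular 6-gon of circumradius 6.5 (area = (6/2)·6.500²·sin(360°/6) = 109.77 mm²); Taking the union: the 2 present regions are separate (no shared area or edge), so areas and boundary lengths simply add and each stays a separate island — area = 133.15 mm²; the r=10.5 cylinder at (2.5, 1.5) gives a regular 6-gon of circumradius 10.5 (constant along its height) (area = (6/2)·10.500²·sin(360°/6) = 286.44 mm²); Taking the union: the regions partially overlap — summed areas 419.59 mm² minus the doubly-counted overlap 43.34 mm² gives 376.25 mm² — area = 376.25 mm². Overall, the cross-section is a single solid region. Net area = 376.25 mm².

376.25 mm²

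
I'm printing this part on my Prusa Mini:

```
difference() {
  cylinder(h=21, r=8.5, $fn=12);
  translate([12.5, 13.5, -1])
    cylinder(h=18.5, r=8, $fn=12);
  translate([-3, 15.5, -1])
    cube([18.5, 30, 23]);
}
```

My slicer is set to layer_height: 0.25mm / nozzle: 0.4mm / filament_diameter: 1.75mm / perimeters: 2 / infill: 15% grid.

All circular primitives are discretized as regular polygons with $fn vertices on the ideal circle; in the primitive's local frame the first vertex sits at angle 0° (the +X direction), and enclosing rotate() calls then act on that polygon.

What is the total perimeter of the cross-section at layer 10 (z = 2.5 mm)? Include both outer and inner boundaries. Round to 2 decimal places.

At z = 2.5 mm: the cylinder: section is a regular 12-gon, circumradius r=8.5 (perimeter = 2·12·8.500·sin(180°/12) = 52.80 mm); the r=8 cylinder at (12.5, 13.5) contributes a regular 12-gon of circumradius 8 (perimeter = 2·12·8.000·sin(180°/12) = 49.69 mm); the cube at (-3, 15.5) (footprint 18.5×30) is included at this height (perimeter 97.00 mm); After the difference (first − rest): starting from the r=8.5 cylinder, the r=8 cylinder at (12.5, 13.5) misses the remaining region (no effect); the 18.5×30 cube at (-3, 15.5) misses the remaining region (no effect) — boundary = 52.80 mm. Overall, the cross-section is a single solid region. Total boundary length (outer) = 52.80 mm.

52.80 mm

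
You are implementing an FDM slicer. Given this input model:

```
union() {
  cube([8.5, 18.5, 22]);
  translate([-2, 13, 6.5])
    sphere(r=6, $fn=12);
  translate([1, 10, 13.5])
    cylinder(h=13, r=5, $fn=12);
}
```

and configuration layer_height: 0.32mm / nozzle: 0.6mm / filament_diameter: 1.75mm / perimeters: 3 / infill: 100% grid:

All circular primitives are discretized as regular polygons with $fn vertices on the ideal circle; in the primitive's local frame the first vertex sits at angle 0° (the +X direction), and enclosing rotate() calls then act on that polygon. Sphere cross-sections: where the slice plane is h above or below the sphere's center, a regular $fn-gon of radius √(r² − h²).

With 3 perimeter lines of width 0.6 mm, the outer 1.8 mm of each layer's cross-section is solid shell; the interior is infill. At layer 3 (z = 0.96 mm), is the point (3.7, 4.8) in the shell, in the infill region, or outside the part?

At z = 0.96 mm: the cube (footprint 8.5×18.5) is included at this height; the r=6 sphere at (-2, 13) contributes a regular 12-gon of circumradius √(6²−5.54²) = 2.304; the cylinder at (1, 10) does not reach this height (z outside [13.5, 26.5]); Taking the union: the regions partially overlap (shared area 0.34 mm²), so overlapping operands fuse into one piece — 1 connected region. Overall, the cross-section is a single solid region. The nearest boundary edge runs (0.00, 0.00)→(0.00, 11.87); distance from the point to it = 3.70 mm. The point is inside the cross-section and 3.70 mm from the nearest boundary — more than the 1.8 mm shell width (3 × 0.6), so it's in the infill interior.

infill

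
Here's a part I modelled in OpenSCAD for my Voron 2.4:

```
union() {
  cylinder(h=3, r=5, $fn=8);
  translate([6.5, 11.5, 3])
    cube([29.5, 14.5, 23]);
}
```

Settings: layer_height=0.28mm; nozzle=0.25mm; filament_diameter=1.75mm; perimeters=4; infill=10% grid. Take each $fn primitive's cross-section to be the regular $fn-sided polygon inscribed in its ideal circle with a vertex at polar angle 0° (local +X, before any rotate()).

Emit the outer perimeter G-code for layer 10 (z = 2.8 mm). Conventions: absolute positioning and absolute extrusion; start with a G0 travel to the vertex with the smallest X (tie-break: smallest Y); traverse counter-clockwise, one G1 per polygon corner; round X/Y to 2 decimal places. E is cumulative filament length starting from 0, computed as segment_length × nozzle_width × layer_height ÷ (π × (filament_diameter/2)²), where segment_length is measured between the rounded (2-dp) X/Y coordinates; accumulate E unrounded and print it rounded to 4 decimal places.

At z = 2.8 mm: the r=5 cylinder gives a regular 8-gon of circumradius 5 (constant along its height); the cube at (6.5, 11.5) is not intersected at this z (z outside [3, 26]); Combining (union): only the r=5 cylinder is present, so the union is just that shape — 1 connected region. The outline is a single polygon with 8 vertices. Extrusion per mm of travel: 0.25 × 0.28 / (π × 0.875²) = 0.029103. Accumulating E over each segment gives final E = 0.8915.

G0 X-5.00 Y0.00 Z2.80
G1 X-3.54 Y-3.54 E0.1114
G1 X0.00 Y-5.00 E0.2229
G1 X3.54 Y-3.54 E0.3343
G1 X5.00 Y0.00 E0.4458
G1 X3.54 Y3.54 E0.5572
G1 X0.00 Y5.00 E0.6686
G1 X-3.54 Y3.54 E0.7801
G1 X-5.00 Y0.00 E0.8915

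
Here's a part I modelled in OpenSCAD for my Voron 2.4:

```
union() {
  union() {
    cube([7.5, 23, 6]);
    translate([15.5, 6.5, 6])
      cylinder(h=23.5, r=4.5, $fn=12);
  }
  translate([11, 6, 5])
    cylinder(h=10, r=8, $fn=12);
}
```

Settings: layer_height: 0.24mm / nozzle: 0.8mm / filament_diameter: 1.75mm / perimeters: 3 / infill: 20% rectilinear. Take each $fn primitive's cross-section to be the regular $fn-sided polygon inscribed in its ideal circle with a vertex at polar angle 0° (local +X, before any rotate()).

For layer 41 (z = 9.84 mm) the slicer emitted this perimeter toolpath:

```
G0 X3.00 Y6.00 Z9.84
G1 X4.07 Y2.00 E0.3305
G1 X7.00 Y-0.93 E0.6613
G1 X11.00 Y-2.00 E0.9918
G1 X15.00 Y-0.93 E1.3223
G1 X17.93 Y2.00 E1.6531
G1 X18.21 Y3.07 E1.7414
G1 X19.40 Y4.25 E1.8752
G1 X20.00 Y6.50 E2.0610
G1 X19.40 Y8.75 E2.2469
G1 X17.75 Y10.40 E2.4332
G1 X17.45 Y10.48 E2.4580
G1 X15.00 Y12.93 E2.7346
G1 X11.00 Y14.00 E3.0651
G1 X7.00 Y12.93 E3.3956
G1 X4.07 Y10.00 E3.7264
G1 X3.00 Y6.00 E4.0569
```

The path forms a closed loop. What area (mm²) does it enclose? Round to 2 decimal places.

198.07 mm²

Apply the shoelace formula to the sequence of (X, Y) vertices; enclosed area = 198.07 mm².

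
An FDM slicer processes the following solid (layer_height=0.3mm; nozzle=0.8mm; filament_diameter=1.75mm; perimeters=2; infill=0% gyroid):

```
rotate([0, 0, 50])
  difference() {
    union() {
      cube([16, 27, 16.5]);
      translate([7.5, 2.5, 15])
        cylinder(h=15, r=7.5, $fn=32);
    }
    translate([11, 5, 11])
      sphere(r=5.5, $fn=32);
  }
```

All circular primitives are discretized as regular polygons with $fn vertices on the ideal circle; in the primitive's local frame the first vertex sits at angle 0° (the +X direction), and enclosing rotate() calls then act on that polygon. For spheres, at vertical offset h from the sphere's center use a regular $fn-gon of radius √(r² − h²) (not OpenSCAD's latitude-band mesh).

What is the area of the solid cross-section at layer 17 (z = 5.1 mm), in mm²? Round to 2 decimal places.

At z = 5.1 mm: the 16×27 cube contributes its full rectangle (area 432.00 mm²); the cylinder at (7.5, 2.5) is not intersected at this z (z outside [15, 30]); Taking the union: only the 16×27 cube is present, so the union is just that shape — area = 432.00 mm²; the sphere at (11, 5) is not intersected at this z (|z−center|=5.900 > r=5.5); Taking the first minus the rest: none of the subtracted shapes is present at this height, so the result so far is unchanged — area = 432.00 mm²; (rotated 50° about Z; rotation is an isometry so areas/perimeters/island counts are preserved). Overall, the cross-section is a single solid region. Net area = 432.00 mm².

432.00 mm²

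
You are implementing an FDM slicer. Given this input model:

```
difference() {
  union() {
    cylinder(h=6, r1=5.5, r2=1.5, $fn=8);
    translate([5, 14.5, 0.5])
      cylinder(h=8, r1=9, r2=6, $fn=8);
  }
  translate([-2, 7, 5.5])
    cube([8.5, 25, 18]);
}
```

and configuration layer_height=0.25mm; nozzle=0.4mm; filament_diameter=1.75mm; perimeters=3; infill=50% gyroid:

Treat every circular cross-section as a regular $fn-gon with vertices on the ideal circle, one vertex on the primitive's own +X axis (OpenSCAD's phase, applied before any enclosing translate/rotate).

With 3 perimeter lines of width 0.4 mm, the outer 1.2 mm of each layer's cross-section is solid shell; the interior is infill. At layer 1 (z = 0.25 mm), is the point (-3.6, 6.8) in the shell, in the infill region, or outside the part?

At z = 0.25 mm: the cone (r1=5.5→r2=1.5) has section circumradius 5.333 here — a regular 8-gon; the cone at (5, 14.5) is not intersected at this z (z outside [0.5, 8.5]); Merging all regions: only the cone is present, so the union is just that shape — 1 connected region; the cube at (-2, 7) is not intersected at this z (z outside [5.5, 23.5]); Subtracting the remaining from the first: none of the subtracted shapes is present at this height, so that combined region is unchanged — 1 connected region. Overall, the cross-section is a single solid region. The nearest boundary edge runs (0.00, 5.33)→(-3.77, 3.77); distance from the point to it = 2.73 mm. The point is not inside any of the regions above, so it lies outside the cross-section (2.73 mm from the nearest boundary).

outside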